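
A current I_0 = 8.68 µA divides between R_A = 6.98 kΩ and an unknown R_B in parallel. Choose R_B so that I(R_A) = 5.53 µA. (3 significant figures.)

R_B ≈ 12.3 kΩ

Two-branch current divider: I_A = I_0 · R_B/(R_A + R_B).
5.53/8.68 = R_B/(R_A + R_B) → R_B = R_A · (0.6371)/(1 − 0.6371) = 6.98 × 1.756 = 12.25 kΩ.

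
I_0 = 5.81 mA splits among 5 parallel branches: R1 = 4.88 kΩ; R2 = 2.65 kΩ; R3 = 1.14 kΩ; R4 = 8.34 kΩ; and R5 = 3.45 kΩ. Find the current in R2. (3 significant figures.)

Conductances: ΣG = 1/4.88 + 1/2.65 + 1/1.14 + 1/8.34 + 1/3.45 = 1.869 (1/kΩ).
R2 takes the fraction G_k/ΣG = 0.3774/1.869 = 0.2019, so I = 5.81 × 0.2019 = 1.173 mA.

I ≈ 1.17 mA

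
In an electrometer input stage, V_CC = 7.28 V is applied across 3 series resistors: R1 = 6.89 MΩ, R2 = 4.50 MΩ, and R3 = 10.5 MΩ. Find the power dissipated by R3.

P ≈ 1.16 µW

Series current I = V_CC/ΣR = 7.28/21.89 = 0.3326 µA.
V(R3) = I·R = 3.492 V; P = V·I = 3.492 × 0.3326 = 1.161 µW.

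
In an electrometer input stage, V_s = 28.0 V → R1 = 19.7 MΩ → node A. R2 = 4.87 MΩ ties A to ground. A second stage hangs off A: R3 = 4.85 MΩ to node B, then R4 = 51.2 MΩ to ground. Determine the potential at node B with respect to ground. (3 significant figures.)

V_B ≈ 4.74 V

The second stage (R3 + R4 = 56.05 MΩ) loads node A in parallel with R2.
Effective lower resistance at A: R2 ‖ 56.05 = 4.481 MΩ.
First divider: V_A = V_s · 4.481/(19.7 + 4.481) = 5.188 V.
V_B = V_A × 0.9135 = 4.739 V.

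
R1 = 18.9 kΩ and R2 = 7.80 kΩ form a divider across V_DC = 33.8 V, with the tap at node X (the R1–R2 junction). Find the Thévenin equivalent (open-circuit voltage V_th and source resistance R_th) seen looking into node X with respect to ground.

V_th is the unloaded tap voltage: V_DC · R2/(R1+R2) = 33.8 × 0.2921 = 9.874 V.
Looking into X with the source shorted: R_th = R1·R2/(R1+R2) = 18.90 × 7.80/26.70 = 5.521 kΩ.

V_th ≈ 9.87 V, R_th ≈ 5.52 kΩ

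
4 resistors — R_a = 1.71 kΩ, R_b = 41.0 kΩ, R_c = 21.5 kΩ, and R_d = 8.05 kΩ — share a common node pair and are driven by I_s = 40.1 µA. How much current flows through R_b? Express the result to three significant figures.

ΣG = 1/1.71 + 1/41.0 + 1/21.5 + 1/8.05 = 0.7799.
Current divider: I(R_b) = I_s · G_k/ΣG = 40.1 × (0.02439/0.7799) = 40.1 × 0.03127 = 1.254 µA.

I ≈ 1.25 µA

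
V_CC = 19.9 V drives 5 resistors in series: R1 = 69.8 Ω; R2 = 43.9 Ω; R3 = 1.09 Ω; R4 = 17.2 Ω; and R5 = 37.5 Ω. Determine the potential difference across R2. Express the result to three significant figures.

V ≈ 5.15 V

Total series resistance ΣR = 69.8 + 43.9 + 1.09 + 17.2 + 37.5 = 169.5 Ω.
By the voltage-divider rule, V = 19.9 × 43.90/169.5 = 5.154 V.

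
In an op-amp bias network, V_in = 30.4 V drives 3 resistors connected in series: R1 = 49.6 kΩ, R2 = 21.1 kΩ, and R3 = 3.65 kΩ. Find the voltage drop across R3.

ΣR = 49.6 + 21.1 + 3.65 = 74.35 kΩ.
Voltage divider: V = V_in · (3.650 / 74.35) = 30.4 × 0.04909 = 1.492 V.

V ≈ 1.49 V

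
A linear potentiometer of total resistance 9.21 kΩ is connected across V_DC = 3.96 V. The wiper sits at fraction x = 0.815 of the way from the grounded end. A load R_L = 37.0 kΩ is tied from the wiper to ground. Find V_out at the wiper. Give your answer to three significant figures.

V_out ≈ 3.11 V

The pot divides into 1.704 kΩ above the wiper and 7.506 kΩ below.
(x·R_p) ‖ R_L = 6.240 kΩ.
Loaded-divider output: V_out = 3.96 × 0.7855 = 3.111 V.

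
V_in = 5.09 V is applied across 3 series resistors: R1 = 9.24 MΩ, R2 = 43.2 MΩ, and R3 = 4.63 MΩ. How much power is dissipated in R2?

P ≈ 0.344 µW

ΣR = 57.07 MΩ → I = 5.09/57.07 = 0.08919 µA.
P(R2) = I²·R2 = (0.08919)² × 43.2 = 0.3436 µW.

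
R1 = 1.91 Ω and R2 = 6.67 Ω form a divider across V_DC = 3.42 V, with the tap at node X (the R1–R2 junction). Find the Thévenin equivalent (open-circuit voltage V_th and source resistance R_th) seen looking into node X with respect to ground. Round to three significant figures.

V_th ≈ 2.66 V, R_th ≈ 1.48 Ω

Open-circuit (no load on X): V_th = V_DC · R2/(R1 + R2) = 3.42 × 6.67/(1.910 + 6.67) = 2.659 V.
With V_DC suppressed (replaced by a short), R_th = R1 ‖ R2 = (1.910 × 6.67)/(1.910 + 6.67) = 1.485 Ω.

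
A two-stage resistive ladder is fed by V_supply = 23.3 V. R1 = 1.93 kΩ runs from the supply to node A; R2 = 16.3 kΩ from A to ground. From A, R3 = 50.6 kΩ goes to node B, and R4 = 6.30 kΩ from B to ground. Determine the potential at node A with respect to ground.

V_A ≈ 20.2 V

Looking into the second stage from A: R3 + R4 = 56.90 kΩ appears in parallel with R2.
Effective lower resistance at A: R2 ‖ 56.90 = 12.67 kΩ.
First divider: V_A = V_supply · 12.67/(1.93 + 12.67) = 20.22 V.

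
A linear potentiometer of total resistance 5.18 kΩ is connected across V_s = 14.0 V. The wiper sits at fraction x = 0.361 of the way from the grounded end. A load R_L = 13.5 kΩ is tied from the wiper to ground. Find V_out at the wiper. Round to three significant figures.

Lower segment x·R_p = 1.870 kΩ; upper segment (1−x)·R_p = 3.310 kΩ.
(x·R_p) ‖ R_L = 1.642 kΩ.
V_out = 14.0 × 1.642/(3.310 + 1.642) = 4.643 V.

V_out ≈ 4.64 V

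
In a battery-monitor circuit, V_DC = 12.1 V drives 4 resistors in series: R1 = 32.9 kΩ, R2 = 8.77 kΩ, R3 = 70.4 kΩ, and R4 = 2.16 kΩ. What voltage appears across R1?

ΣR = 32.9 + 8.77 + 70.4 + 2.16 = 114.2 kΩ.
Voltage divider: V = V_DC · (32.90 / 114.2) = 12.1 × 0.2880 = 3.485 V.

V ≈ 3.48 V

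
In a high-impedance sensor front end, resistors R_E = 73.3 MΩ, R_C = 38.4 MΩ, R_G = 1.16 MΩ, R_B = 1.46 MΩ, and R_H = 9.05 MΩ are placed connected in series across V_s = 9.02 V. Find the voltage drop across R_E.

Series total: ΣR = 73.3 + 38.4 + 1.16 + 1.46 + 9.05 = 123.4 MΩ.
Voltage divider: V = V_s · (73.30 / 123.4) = 9.02 × 0.5941 = 5.359 V.

V ≈ 5.36 V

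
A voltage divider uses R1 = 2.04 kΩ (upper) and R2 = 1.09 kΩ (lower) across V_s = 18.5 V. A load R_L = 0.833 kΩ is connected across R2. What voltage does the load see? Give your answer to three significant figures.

V_out ≈ 3.48 V

R2 ‖ R_L = (1.09 × 0.833)/(1.09 + 0.833) = 0.4722 kΩ.
Then V_out = V_s · R2'/(R1 + R2') = 18.5 × 0.4722/2.512 = 3.477 V.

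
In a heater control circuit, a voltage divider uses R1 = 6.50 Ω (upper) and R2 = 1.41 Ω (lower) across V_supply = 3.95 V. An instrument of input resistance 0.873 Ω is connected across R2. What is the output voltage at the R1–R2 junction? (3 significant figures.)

R2 ‖ R_L = (1.41 × 0.873)/(1.41 + 0.873) = 0.5392 Ω.
Voltage divider with the loaded lower leg: V_out = 3.95 × 0.5392/(6.50 + 0.5392) = 3.95 × 0.07660 = 0.3026 V.
(Unloaded it would be 0.704 V; the load pulls it down.)

V_out ≈ 0.303 V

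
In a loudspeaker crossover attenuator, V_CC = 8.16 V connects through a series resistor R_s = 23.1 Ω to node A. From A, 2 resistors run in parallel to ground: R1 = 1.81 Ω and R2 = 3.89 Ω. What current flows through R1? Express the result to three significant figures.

Combine the parallel branches: R_p = (1/1.81 + 1/3.89)⁻¹ = 1.235 Ω.
Node voltage V_A = V_CC · R_p/(R_s + R_p) = 8.16 × 0.05076 = 0.4142 V.
I(R1) = V_A / R1 = 0.4142/1.81 = 0.2288 A.
(Equivalently: I_total = 0.3353 A, then current-divider fraction G_k/ΣG = 0.6825.)

I ≈ 0.229 A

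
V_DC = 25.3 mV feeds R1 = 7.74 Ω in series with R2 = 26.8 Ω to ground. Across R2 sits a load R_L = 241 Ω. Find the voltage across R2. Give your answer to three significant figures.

V_out ≈ 19.2 mV

The load sits in parallel with R2, giving an effective lower resistance R2' = R2·R_L/(R2+R_L) = 24.12 Ω.
Then V_out = V_DC · R2'/(R1 + R2') = 25.3 × 24.12/31.86 = 19.15 mV.
(Unloaded it would be 19.6 mV; the load pulls it down.)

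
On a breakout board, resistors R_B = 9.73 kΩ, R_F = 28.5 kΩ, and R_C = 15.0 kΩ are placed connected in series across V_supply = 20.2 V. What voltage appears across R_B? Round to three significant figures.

V ≈ 3.69 V

ΣR = 9.73 + 28.5 + 15.0 = 53.23 kΩ.
Voltage divider: V = V_supply · (9.730 / 53.23) = 20.2 × 0.1828 = 3.692 V.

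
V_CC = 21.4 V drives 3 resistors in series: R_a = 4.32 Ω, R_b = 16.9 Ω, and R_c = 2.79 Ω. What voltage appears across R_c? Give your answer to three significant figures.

V ≈ 2.49 V

Total series resistance ΣR = 4.32 + 16.9 + 2.79 = 24.01 Ω.
By the voltage-divider rule, V = 21.4 × 2.790/24.01 = 2.487 V.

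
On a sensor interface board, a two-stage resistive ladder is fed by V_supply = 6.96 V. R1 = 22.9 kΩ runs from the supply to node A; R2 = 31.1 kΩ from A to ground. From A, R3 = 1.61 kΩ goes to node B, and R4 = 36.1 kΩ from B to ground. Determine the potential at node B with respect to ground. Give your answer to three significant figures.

The second stage (R3 + R4 = 37.71 kΩ) loads node A in parallel with R2.
R2 ‖ (R3+R4) = 17.04 kΩ.
First divider: V_A = V_supply · 17.04/(22.9 + 17.04) = 2.970 V.
Then the unloaded second divider: V_B = V_A × R4/(R3+R4) = 2.970 × 0.9573 = 2.843 V.

V_B ≈ 2.84 V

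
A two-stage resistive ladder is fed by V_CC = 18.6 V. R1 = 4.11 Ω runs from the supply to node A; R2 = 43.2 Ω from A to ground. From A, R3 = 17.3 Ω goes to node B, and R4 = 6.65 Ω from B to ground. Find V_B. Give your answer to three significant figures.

The second stage (R3 + R4 = 23.95 Ω) loads node A in parallel with R2.
Effective lower resistance at A: R2 ‖ 23.95 = 15.41 Ω.
So V_A = 18.6 × 0.7894 = 14.68 V.
Stage 2 is unloaded, so V_B = V_A · R4/(R3+R4) = 14.68 × 6.65/23.95 = 4.077 V.

V_B ≈ 4.08 V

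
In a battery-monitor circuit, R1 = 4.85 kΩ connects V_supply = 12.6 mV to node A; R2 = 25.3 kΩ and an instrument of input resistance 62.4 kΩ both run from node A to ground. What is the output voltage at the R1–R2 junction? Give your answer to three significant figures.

V_out ≈ 9.93 mV

The load sits in parallel with R2, giving an effective lower resistance R2' = R2·R_L/(R2+R_L) = 18.00 kΩ.
Voltage divider with the loaded lower leg: V_out = 12.6 × 18.00/(4.85 + 18.00) = 12.6 × 0.7878 = 9.926 mV.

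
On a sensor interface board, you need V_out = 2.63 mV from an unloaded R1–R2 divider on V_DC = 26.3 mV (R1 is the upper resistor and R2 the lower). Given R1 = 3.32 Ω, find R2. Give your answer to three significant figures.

The divider ratio is R2/(R1+R2) = 2.63/26.3 = 0.1000.
R2 = R1 · 0.1000/(1 − 0.1000) = 0.3689 Ω.

R2 ≈ 0.369 Ω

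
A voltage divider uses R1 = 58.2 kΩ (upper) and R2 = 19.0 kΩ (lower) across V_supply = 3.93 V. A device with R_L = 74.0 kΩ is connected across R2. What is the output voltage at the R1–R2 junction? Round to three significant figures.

First combine the lower leg with the load: R2 ‖ R_L = 15.12 kΩ.
Then V_out = V_supply · R2'/(R1 + R2') = 3.93 × 15.12/73.32 = 0.8104 V.

V_out ≈ 0.810 V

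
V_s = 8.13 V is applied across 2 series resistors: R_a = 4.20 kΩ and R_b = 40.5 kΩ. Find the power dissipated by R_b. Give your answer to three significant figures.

Series current I = V_s/ΣR = 8.13/44.70 = 0.1819 mA.
P(R_b) = I²·R_b = (0.1819)² × 40.5 = 1.340 mW.

P ≈ 1.34 mW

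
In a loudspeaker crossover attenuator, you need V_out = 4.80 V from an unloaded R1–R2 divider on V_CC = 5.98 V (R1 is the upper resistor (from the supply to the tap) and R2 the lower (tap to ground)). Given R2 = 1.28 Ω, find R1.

V_out/V_CC = R2/(R1+R2) = 0.8027.
So R1 = R2 · (V_CC/V_out − 1) = 1.28 × (5.98/4.80 − 1) = 1.28 × 0.2458 = 0.3147 Ω.

R1 ≈ 0.315 Ω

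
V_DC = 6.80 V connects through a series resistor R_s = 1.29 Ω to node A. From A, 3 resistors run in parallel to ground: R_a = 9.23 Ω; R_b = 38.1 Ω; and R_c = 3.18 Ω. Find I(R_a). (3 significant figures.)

Equivalent of the parallel group: R_p = 2.227 Ω.
Node voltage V_A = V_DC · R_p/(R_s + R_p) = 6.80 × 0.6332 = 4.306 V.
Branch current I = V_A/R_a = 4.306/9.23 = 0.4665 A.

I ≈ 0.466 A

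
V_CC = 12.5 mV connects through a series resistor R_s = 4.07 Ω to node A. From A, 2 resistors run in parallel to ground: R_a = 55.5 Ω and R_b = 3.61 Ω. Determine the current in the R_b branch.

Equivalent of the parallel group: R_p = 3.390 Ω.
Node voltage V_A = V_CC · R_p/(R_s + R_p) = 12.5 × 0.4544 = 5.680 mV.
Branch current I = V_A/R_b = 5.680/3.61 = 1.573 mA.
(Check via current divider: I_total = 1.676 mA; share G_k/ΣG = 0.9389 → same result.)

I ≈ 1.57 mA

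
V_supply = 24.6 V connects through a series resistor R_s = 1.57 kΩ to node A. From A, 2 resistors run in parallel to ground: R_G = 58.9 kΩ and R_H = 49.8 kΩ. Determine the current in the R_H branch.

Parallel bank: R_p = 1/(1/58.9 + 1/49.8) = 26.98 kΩ.
V_A by voltage divider: V_A = 24.6 × 26.98/(1.57 + 26.98) = 23.25 V.
Branch current I = V_A/R_H = 23.25/49.8 = 0.4668 mA.

I ≈ 0.467 mA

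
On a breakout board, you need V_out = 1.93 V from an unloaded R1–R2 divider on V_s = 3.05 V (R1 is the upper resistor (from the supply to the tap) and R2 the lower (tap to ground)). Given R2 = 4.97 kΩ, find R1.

Required fraction k = V_out/V_s = 0.6328.
So R1 = R2 · (V_s/V_out − 1) = 4.97 × (3.05/1.93 − 1) = 4.97 × 0.5803 = 2.884 kΩ.

R1 ≈ 2.88 kΩ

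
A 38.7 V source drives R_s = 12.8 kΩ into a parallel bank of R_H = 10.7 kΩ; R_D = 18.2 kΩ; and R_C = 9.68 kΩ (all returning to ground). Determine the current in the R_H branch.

Combine the parallel branches: R_p = (1/10.7 + 1/18.2 + 1/9.68)⁻¹ = 3.973 kΩ.
V_A by voltage divider: V_A = 38.7 × 3.973/(12.8 + 3.973) = 9.167 V.
Branch current I = V_A/R_H = 9.167/10.7 = 0.8567 mA.

I ≈ 0.857 mA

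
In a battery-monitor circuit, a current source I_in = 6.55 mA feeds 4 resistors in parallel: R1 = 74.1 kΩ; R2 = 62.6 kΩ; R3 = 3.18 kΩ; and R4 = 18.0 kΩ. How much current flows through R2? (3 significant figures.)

Total conductance ΣG = 1/74.1 + 1/62.6 + 1/3.18 + 1/18.0 = 0.3995 (units of 1/kΩ).
R2 takes the fraction G_k/ΣG = 0.01597/0.3995 = 0.03999, so I = 6.55 × 0.03999 = 0.2619 mA.

I ≈ 0.262 mA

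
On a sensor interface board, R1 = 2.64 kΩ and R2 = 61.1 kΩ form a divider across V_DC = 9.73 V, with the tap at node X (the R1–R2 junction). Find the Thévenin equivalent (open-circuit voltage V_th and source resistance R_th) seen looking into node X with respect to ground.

V_th ≈ 9.33 V, R_th ≈ 2.53 kΩ

With X open, the divider is unloaded: V_th = 9.73 × 61.1/63.74 = 9.327 V.
Zeroing V_DC shorts the top of R1 to ground, so R_th = R1 ‖ R2 = 2.531 kΩ.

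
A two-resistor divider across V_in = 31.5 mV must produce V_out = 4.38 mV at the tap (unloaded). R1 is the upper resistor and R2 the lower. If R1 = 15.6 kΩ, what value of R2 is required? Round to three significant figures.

R2 ≈ 2.52 kΩ

V_out/V_in = R2/(R1+R2) = 0.1390.
R2 = R1 · 0.1390/(1 − 0.1390) = 2.519 kΩ.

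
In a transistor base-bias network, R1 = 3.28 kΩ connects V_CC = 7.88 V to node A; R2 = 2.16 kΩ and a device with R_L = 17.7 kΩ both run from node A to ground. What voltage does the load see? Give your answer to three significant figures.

The load sits in parallel with R2, giving an effective lower resistance R2' = R2·R_L/(R2+R_L) = 1.925 kΩ.
Then V_out = V_CC · R2'/(R1 + R2') = 7.88 × 1.925/5.205 = 2.914 V.

V_out ≈ 2.91 V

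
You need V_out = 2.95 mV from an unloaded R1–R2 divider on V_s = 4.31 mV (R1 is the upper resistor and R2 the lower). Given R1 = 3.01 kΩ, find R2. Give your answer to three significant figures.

R2 ≈ 6.53 kΩ

Required fraction k = V_out/V_s = 0.6845.
So R2 = R1 · V_out/(V_s − V_out) = 3.01 × 2.95/(4.31 − 2.95) = 3.01 × 2.169 = 6.529 kΩ.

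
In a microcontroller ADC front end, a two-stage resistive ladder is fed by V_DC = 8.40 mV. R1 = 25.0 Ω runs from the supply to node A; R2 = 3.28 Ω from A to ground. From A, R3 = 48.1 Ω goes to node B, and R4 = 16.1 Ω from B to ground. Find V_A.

V_A ≈ 0.932 mV

Looking into the second stage from A: R3 + R4 = 64.20 Ω appears in parallel with R2.
Effective lower resistance at A: R2 ‖ 64.20 = 3.121 Ω.
V_A = 8.40 × 3.121/(25.0 + 3.121) = 0.9322 mV.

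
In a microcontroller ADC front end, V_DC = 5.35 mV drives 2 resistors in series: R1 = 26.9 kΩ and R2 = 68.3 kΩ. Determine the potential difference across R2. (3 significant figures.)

Series total: ΣR = 26.9 + 68.3 = 95.20 kΩ.
By the voltage-divider rule, V = 5.35 × 68.30/95.20 = 3.838 mV.

V ≈ 3.84 mV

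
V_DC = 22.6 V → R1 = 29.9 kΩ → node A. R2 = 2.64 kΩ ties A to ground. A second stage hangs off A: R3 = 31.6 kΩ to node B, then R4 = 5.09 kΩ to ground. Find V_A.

Looking into the second stage from A: R3 + R4 = 36.69 kΩ appears in parallel with R2.
Effective lower resistance at A: R2 ‖ 36.69 = 2.463 kΩ.
First divider: V_A = V_DC · 2.463/(29.9 + 2.463) = 1.720 V.

V_A ≈ 1.72 V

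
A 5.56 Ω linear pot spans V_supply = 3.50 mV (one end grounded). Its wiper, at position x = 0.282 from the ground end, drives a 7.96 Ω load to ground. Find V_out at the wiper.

Split the track: R_lower = x·R_p = 1.568 Ω, R_upper = (1−x)·R_p = 3.992 Ω.
(x·R_p) ‖ R_L = 1.310 Ω.
Then V_out = V_supply · 1.310/(3.992 + 1.310) = 0.8647 mV.

V_out ≈ 0.865 mV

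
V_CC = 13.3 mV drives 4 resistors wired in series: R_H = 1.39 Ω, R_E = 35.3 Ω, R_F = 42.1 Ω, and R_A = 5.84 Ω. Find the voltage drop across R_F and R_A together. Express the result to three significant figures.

Series total: ΣR = 1.39 + 35.3 + 42.1 + 5.84 = 84.63 Ω.
R_{R_F..R_A} = 42.1 + 5.84 = 47.94 Ω.
V = V_CC · R/ΣR = 13.3 × 0.5665 = 7.534 mV.

V ≈ 7.53 mV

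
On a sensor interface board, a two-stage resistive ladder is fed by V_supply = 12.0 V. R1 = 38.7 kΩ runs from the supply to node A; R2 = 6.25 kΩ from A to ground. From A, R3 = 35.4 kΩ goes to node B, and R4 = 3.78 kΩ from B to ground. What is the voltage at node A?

V_A ≈ 1.47 V

The second stage (R3 + R4 = 39.18 kΩ) loads node A in parallel with R2.
Effective lower resistance at A: R2 ‖ 39.18 = 5.390 kΩ.
So V_A = 12.0 × 0.1223 = 1.467 V.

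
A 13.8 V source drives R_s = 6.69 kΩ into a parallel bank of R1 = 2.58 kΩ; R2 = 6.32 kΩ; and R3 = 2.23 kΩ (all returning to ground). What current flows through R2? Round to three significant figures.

I ≈ 0.285 mA

Equivalent of the parallel group: R_p = 1.006 kΩ.
Node voltage V_A = V_in · R_p/(R_s + R_p) = 13.8 × 0.1307 = 1.804 V.
I(R2) = V_A / R2 = 1.804/6.32 = 0.2854 mA.
(Check via current divider: I_total = 1.793 mA; share G_k/ΣG = 0.1591 → same result.)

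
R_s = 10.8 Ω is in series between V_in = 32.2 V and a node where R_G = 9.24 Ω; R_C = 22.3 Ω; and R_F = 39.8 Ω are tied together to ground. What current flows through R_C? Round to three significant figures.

Combine the parallel branches: R_p = (1/9.24 + 1/22.3 + 1/39.8)⁻¹ = 5.612 Ω.
V_A = 32.2 × 5.612/16.41 = 11.01 V.
I(R_C) = V_A / R_C = 11.01/22.3 = 0.4937 A.

I ≈ 0.494 A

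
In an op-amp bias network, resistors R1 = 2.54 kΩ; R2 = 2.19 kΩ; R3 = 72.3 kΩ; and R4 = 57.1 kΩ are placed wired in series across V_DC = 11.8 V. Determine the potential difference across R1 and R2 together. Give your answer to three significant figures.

Series total: ΣR = 2.54 + 2.19 + 72.3 + 57.1 = 134.1 kΩ.
R_{R1..R2} = 2.54 + 2.19 = 4.730 kΩ.
V = V_DC · R/ΣR = 11.8 × 0.03526 = 0.4161 V.

V ≈ 0.416 V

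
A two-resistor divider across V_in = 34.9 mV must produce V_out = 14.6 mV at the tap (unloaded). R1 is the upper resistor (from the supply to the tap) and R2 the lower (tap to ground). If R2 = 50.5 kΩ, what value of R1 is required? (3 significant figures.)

R1 ≈ 70.2 kΩ

The divider ratio is R2/(R1+R2) = 14.6/34.9 = 0.4183.
R1 = R2·(1/k − 1) = 50.5 × 1.390 = 70.22 kΩ.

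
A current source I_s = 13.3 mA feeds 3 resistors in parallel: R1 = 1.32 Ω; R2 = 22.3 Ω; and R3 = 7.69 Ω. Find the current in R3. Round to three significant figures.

I ≈ 1.85 mA

Conductances: ΣG = 1/1.32 + 1/22.3 + 1/7.69 = 0.9325 (1/Ω).
R3 takes the fraction G_k/ΣG = 0.1300/0.9325 = 0.1395, so I = 13.3 × 0.1395 = 1.855 mA.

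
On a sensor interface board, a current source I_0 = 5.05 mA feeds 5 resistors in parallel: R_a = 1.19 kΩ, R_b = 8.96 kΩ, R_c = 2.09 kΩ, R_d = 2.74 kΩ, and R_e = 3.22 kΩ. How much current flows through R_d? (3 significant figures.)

Conductances: ΣG = 1/1.19 + 1/8.96 + 1/2.09 + 1/2.74 + 1/3.22 = 2.106 (1/kΩ).
Current divider: I(R_d) = I_0 · G_k/ΣG = 5.05 × (0.3650/2.106) = 5.05 × 0.1733 = 0.8752 mA.

I ≈ 0.875 mA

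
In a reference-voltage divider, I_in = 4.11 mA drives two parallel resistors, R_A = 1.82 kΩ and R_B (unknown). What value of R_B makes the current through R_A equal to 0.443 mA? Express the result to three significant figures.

R_B ≈ 0.220 kΩ

Two-branch current divider: I_A = I_in · R_B/(R_A + R_B).
0.443/4.11 = R_B/(R_A + R_B) → R_B = R_A · (0.1078)/(1 − 0.1078) = 1.82 × 0.1208 = 0.2199 kΩ.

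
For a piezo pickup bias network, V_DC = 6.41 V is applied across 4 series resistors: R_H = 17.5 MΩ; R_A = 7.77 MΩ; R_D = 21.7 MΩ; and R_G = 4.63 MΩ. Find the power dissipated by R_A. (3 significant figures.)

ΣR = 51.60 MΩ → I = 6.41/51.60 = 0.1242 µA.
P = I²R = 0.01543 × 7.77 = 0.1199 µW.

P ≈ 0.120 µW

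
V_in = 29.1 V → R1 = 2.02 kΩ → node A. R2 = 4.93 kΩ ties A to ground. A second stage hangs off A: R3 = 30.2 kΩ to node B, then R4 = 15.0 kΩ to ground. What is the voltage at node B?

Node A sees R2 in parallel with the series input of stage 2, R3 + R4 = 45.20 kΩ.
R2 ‖ (R3+R4) = 4.445 kΩ.
So V_A = 29.1 × 0.6876 = 20.01 V.
Stage 2 is unloaded, so V_B = V_A · R4/(R3+R4) = 20.01 × 15.0/45.20 = 6.640 V.

V_B ≈ 6.64 V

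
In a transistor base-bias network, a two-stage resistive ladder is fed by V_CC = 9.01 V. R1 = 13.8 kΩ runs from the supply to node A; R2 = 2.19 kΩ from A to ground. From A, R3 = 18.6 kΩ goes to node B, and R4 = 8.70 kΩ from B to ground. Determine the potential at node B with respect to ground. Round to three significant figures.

Looking into the second stage from A: R3 + R4 = 27.30 kΩ appears in parallel with R2.
R2 ‖ (R3+R4) = 2.027 kΩ.
First divider: V_A = V_CC · 2.027/(13.8 + 2.027) = 1.154 V.
Then the unloaded second divider: V_B = V_A × R4/(R3+R4) = 1.154 × 0.3187 = 0.3678 V.

V_B ≈ 0.368 V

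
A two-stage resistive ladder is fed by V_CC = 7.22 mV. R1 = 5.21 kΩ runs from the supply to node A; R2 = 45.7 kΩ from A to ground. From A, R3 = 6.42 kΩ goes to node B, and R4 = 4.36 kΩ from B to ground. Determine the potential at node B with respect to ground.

V_B ≈ 1.83 mV

Looking into the second stage from A: R3 + R4 = 10.78 kΩ appears in parallel with R2.
R2 ‖ (R3+R4) = 8.722 kΩ.
First divider: V_A = V_CC · 8.722/(5.21 + 8.722) = 4.520 mV.
Stage 2 is unloaded, so V_B = V_A · R4/(R3+R4) = 4.520 × 4.36/10.78 = 1.828 mV.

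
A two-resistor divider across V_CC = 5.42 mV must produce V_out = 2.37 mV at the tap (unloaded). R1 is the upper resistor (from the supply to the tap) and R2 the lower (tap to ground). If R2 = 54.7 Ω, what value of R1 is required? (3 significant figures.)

Required fraction k = V_out/V_CC = 0.4373.
So R1 = R2 · (V_CC/V_out − 1) = 54.7 × (5.42/2.37 − 1) = 54.7 × 1.287 = 70.39 Ω.

R1 ≈ 70.4 Ω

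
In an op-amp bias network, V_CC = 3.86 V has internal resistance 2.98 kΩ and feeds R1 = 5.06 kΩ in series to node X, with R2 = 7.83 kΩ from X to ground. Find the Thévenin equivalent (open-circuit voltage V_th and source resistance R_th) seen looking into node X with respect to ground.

V_th ≈ 1.90 V, R_th ≈ 3.97 kΩ

R1' = 2.98 + 5.06 = 8.040 kΩ (source resistance + R1).
With X open, the divider is unloaded: V_th = 3.86 × 7.83/15.87 = 1.904 V.
Zeroing V_CC shorts the top of R1' to ground, so R_th = R1' ‖ R2 = 3.967 kΩ.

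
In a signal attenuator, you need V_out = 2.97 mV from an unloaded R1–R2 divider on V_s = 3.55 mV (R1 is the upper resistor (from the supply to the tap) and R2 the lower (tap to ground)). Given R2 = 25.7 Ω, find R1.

R1 ≈ 5.02 Ω

The divider ratio is R2/(R1+R2) = 2.97/3.55 = 0.8366.
R1 = R2·(1/k − 1) = 25.7 × 0.1953 = 5.019 Ω.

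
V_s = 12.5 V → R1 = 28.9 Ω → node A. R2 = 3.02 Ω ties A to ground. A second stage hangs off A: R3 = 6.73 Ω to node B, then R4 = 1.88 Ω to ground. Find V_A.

V_A ≈ 0.898 V

The second stage (R3 + R4 = 8.610 Ω) loads node A in parallel with R2.
R2 ‖ (R3+R4) = 2.236 Ω.
V_A = 12.5 × 2.236/(28.9 + 2.236) = 0.8976 V.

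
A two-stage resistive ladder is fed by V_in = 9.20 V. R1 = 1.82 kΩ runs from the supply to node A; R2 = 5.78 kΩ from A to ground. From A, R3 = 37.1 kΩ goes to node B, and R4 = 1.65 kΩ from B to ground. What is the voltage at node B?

The second stage (R3 + R4 = 38.75 kΩ) loads node A in parallel with R2.
Effective lower resistance at A: R2 ‖ 38.75 = 5.030 kΩ.
First divider: V_A = V_in · 5.030/(1.82 + 5.030) = 6.756 V.
Stage 2 is unloaded, so V_B = V_A · R4/(R3+R4) = 6.756 × 1.65/38.75 = 0.2877 V.

V_B ≈ 0.288 V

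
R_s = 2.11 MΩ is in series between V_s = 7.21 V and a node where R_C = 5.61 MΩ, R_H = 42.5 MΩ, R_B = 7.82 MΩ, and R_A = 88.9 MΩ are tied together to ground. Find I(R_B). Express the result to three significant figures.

I ≈ 0.536 µA

Combine the parallel branches: R_p = (1/5.61 + 1/42.5 + 1/7.82 + 1/88.9)⁻¹ = 2.933 MΩ.
V_A by voltage divider: V_A = 7.21 × 2.933/(2.11 + 2.933) = 4.194 V.
Branch current I = V_A/R_B = 4.194/7.82 = 0.5363 µA.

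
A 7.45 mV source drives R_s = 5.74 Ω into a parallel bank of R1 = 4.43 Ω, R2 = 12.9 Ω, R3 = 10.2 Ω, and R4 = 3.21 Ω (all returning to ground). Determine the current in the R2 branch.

I ≈ 0.113 mA

Parallel bank: R_p = 1/(1/4.43 + 1/12.9 + 1/10.2 + 1/3.21) = 1.403 Ω.
V_A = 7.45 × 1.403/7.143 = 1.463 mV.
Branch current I = V_A/R2 = 1.463/12.9 = 0.1134 mA.
(Check via current divider: I_total = 1.043 mA; share G_k/ΣG = 0.1088 → same result.)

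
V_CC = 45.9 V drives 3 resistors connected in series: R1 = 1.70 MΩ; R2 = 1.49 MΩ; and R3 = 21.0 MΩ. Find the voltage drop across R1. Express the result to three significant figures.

ΣR = 1.70 + 1.49 + 21.0 = 24.19 MΩ.
Voltage divider: V = V_CC · (1.700 / 24.19) = 45.9 × 0.07028 = 3.226 V.

V ≈ 3.23 V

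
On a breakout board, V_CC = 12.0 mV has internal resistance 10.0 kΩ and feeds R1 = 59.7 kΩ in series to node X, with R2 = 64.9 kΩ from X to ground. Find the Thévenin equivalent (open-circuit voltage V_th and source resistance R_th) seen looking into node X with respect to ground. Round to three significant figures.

V_th ≈ 5.79 mV, R_th ≈ 33.6 kΩ

R1' = 10.0 + 59.7 = 69.70 kΩ (source resistance + R1).
V_th is the unloaded tap voltage: V_CC · R2/(R1'+R2) = 12.0 × 0.4822 = 5.786 mV.
Zeroing V_CC shorts the top of R1' to ground, so R_th = R1' ‖ R2 = 33.61 kΩ.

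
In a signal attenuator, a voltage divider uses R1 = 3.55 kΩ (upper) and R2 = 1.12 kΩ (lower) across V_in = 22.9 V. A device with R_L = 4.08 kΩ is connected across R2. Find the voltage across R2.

V_out ≈ 4.54 V

First combine the lower leg with the load: R2 ‖ R_L = 0.8788 kΩ.
Now apply the divider: V_out = 22.9 × 0.1984 = 4.544 V.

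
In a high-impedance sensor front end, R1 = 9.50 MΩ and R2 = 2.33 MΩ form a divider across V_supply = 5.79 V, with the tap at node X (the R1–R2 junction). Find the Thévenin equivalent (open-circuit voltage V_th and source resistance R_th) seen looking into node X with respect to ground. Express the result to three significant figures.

Open-circuit (no load on X): V_th = V_supply · R2/(R1 + R2) = 5.79 × 2.33/(9.500 + 2.33) = 1.140 V.
With V_supply suppressed (replaced by a short), R_th = R1 ‖ R2 = (9.500 × 2.33)/(9.500 + 2.33) = 1.871 MΩ.

V_th ≈ 1.14 V, R_th ≈ 1.87 MΩ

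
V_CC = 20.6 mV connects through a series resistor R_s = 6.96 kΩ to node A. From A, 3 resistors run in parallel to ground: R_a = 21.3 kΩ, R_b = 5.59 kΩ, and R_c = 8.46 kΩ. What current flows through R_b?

Equivalent of the parallel group: R_p = 2.907 kΩ.
V_A by voltage divider: V_A = 20.6 × 2.907/(6.96 + 2.907) = 6.069 mV.
Branch current I = V_A/R_b = 6.069/5.59 = 1.086 µA.

I ≈ 1.09 µA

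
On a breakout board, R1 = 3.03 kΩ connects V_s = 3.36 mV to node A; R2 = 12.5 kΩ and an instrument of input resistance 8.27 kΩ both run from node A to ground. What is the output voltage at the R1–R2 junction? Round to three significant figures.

First combine the lower leg with the load: R2 ‖ R_L = 4.977 kΩ.
Voltage divider with the loaded lower leg: V_out = 3.36 × 4.977/(3.03 + 4.977) = 3.36 × 0.6216 = 2.089 mV.

V_out ≈ 2.09 mV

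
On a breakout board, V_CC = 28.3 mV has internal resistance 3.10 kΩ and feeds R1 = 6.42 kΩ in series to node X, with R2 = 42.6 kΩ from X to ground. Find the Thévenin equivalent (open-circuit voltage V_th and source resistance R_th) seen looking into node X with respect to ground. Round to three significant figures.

R1' = 3.10 + 6.42 = 9.520 kΩ (source resistance + R1).
With X open, the divider is unloaded: V_th = 28.3 × 42.6/52.12 = 23.13 mV.
With V_CC suppressed (replaced by a short), R_th = R1' ‖ R2 = (9.520 × 42.6)/(9.520 + 42.6) = 7.781 kΩ.

V_th ≈ 23.1 mV, R_th ≈ 7.78 kΩ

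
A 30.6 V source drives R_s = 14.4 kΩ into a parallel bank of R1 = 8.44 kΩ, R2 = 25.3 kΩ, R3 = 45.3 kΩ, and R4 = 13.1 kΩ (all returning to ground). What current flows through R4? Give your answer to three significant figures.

Equivalent of the parallel group: R_p = 3.900 kΩ.
Node voltage V_A = V_supply · R_p/(R_s + R_p) = 30.6 × 0.2131 = 6.521 V.
I(R4) = V_A / R4 = 6.521/13.1 = 0.4978 mA.
(Check via current divider: I_total = 1.672 mA; share G_k/ΣG = 0.2977 → same result.)

I ≈ 0.498 mA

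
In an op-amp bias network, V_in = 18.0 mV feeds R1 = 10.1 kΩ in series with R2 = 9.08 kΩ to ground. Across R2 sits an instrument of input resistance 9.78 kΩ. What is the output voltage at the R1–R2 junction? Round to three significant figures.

First combine the lower leg with the load: R2 ‖ R_L = 4.709 kΩ.
Then V_out = V_in · R2'/(R1 + R2') = 18.0 × 4.709/14.81 = 5.723 mV.

V_out ≈ 5.72 mV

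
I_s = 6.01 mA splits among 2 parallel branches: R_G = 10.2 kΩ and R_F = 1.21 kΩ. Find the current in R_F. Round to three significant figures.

I ≈ 5.37 mA

Two-branch current divider: I_k = I_s · R_other/(R_1 + R_2).
So I = 6.01 × 10.2/11.41 = 5.373 mA.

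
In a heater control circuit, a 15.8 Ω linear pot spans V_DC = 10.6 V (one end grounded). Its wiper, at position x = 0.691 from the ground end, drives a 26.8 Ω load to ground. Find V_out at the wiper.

V_out ≈ 6.51 V

The pot divides into 4.882 Ω above the wiper and 10.92 Ω below.
(x·R_p) ‖ R_L = 7.758 Ω.
Then V_out = V_DC · 7.758/(4.882 + 7.758) = 6.506 V.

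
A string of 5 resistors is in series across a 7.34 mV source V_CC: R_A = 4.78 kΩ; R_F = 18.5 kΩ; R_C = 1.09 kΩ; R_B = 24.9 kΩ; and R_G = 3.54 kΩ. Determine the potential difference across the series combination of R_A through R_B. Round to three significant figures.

V ≈ 6.85 mV

Total series resistance ΣR = 4.78 + 18.5 + 1.09 + 24.9 + 3.54 = 52.81 kΩ.
R_{R_A..R_B} = 4.78 + 18.5 + 1.09 + 24.9 = 49.27 kΩ.
Voltage divider: V = V_CC · (49.27 / 52.81) = 7.34 × 0.9330 = 6.848 mV.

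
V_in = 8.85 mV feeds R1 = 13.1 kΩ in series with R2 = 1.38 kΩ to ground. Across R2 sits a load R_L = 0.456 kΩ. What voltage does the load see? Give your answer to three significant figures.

V_out ≈ 0.226 mV

The load sits in parallel with R2, giving an effective lower resistance R2' = R2·R_L/(R2+R_L) = 0.3427 kΩ.
Then V_out = V_in · R2'/(R1 + R2') = 8.85 × 0.3427/13.44 = 0.2256 mV.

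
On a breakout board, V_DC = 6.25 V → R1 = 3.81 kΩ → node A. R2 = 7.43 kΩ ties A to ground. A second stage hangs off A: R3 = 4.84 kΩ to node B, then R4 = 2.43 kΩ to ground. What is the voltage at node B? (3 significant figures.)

V_B ≈ 1.03 V

Node A sees R2 in parallel with the series input of stage 2, R3 + R4 = 7.270 kΩ.
R2 ‖ (R3+R4) = 3.675 kΩ.
So V_A = 6.25 × 0.4910 = 3.068 V.
Stage 2 is unloaded, so V_B = V_A · R4/(R3+R4) = 3.068 × 2.43/7.270 = 1.026 V.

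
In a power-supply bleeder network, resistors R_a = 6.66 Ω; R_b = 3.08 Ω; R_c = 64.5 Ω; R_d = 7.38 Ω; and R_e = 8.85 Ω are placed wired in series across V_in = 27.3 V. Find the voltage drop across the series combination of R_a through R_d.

Series total: ΣR = 6.66 + 3.08 + 64.5 + 7.38 + 8.85 = 90.47 Ω.
R_{R_a..R_d} = 6.66 + 3.08 + 64.5 + 7.38 = 81.62 Ω.
By the voltage-divider rule, V = 27.3 × 81.62/90.47 = 24.63 V.

V ≈ 24.6 V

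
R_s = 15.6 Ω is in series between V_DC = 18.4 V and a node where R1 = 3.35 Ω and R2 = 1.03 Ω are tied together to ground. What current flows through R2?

Combine the parallel branches: R_p = (1/3.35 + 1/1.03)⁻¹ = 0.7878 Ω.
V_A = 18.4 × 0.7878/16.39 = 0.8845 V.
Branch current I = V_A/R2 = 0.8845/1.03 = 0.8588 A.

I ≈ 0.859 A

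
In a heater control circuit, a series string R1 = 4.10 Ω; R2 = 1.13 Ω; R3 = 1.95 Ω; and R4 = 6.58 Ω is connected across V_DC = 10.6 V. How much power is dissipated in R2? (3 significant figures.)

P ≈ 0.671 W

Series current I = V_DC/ΣR = 10.6/13.76 = 0.7703 A.
P(R2) = I²·R2 = (0.7703)² × 1.13 = 0.6706 W.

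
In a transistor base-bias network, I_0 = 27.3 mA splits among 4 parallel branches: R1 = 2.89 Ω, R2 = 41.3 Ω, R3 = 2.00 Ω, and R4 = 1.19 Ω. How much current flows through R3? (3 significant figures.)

I ≈ 7.98 mA

ΣG = 1/2.89 + 1/41.3 + 1/2.00 + 1/1.19 = 1.711.
Current divider: I(R3) = I_0 · G_k/ΣG = 27.3 × (0.5000/1.711) = 27.3 × 0.2923 = 7.980 mA.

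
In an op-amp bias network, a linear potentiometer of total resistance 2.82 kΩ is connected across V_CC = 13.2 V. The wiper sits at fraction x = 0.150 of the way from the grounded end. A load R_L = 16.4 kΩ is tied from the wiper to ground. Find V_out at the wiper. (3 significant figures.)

The pot divides into 2.397 kΩ above the wiper and 0.4230 kΩ below.
(x·R_p) ‖ R_L = 0.4124 kΩ.
V_out = 13.2 × 0.4124/(2.397 + 0.4124) = 1.938 V.

V_out ≈ 1.94 V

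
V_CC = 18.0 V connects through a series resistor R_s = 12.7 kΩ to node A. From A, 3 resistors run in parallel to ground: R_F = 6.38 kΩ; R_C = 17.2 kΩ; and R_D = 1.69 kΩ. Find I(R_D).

I ≈ 0.947 mA

Equivalent of the parallel group: R_p = 1.240 kΩ.
Node voltage V_A = V_CC · R_p/(R_s + R_p) = 18.0 × 0.08894 = 1.601 V.
Branch current I = V_A/R_D = 1.601/1.69 = 0.9473 mA.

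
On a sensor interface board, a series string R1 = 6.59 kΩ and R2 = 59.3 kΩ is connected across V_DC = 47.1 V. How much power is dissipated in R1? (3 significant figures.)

P ≈ 3.37 mW

Series current I = V_DC/ΣR = 47.1/65.89 = 0.7148 mA.
P(R1) = I²·R1 = (0.7148)² × 6.59 = 3.367 mW.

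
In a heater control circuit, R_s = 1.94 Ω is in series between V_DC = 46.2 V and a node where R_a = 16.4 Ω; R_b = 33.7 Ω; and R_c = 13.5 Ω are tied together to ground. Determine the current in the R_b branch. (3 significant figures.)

Combine the parallel branches: R_p = (1/16.4 + 1/33.7 + 1/13.5)⁻¹ = 6.071 Ω.
Node voltage V_A = V_DC · R_p/(R_s + R_p) = 46.2 × 0.7578 = 35.01 V.
I(R_b) = V_A / R_b = 35.01/33.7 = 1.039 A.
(Check via current divider: I_total = 5.767 A; share G_k/ΣG = 0.1801 → same result.)

I ≈ 1.04 A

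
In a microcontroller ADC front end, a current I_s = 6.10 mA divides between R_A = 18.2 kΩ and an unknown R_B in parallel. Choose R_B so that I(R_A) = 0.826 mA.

R_B ≈ 2.85 kΩ

The fraction through R_A equals R_B/(R_A+R_B).
With f = 0.1354, R_B = R_A · f/(1−f) = 18.2 × 0.1566 = 2.850 kΩ.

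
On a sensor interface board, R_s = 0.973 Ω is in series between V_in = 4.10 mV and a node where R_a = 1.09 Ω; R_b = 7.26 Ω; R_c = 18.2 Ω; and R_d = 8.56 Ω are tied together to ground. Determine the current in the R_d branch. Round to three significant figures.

I ≈ 0.218 mA

Combine the parallel branches: R_p = (1/1.09 + 1/7.26 + 1/18.2 + 1/8.56)⁻¹ = 0.8150 Ω.
V_A by voltage divider: V_A = 4.10 × 0.8150/(0.973 + 0.8150) = 1.869 mV.
Branch current I = V_A/R_d = 1.869/8.56 = 0.2183 mA.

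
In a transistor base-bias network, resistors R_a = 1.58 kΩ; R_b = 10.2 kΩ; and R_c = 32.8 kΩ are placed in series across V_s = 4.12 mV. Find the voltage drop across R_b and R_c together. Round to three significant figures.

V ≈ 3.97 mV

Series total: ΣR = 1.58 + 10.2 + 32.8 = 44.58 kΩ.
R_{R_b..R_c} = 10.2 + 32.8 = 43.00 kΩ.
By the voltage-divider rule, V = 4.12 × 43.00/44.58 = 3.974 mV.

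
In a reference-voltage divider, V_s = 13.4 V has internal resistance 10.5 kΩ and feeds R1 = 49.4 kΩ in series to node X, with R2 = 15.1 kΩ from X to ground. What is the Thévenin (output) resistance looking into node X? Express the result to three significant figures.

R_th ≈ 12.1 kΩ

R1' = 10.5 + 49.4 = 59.90 kΩ (source resistance + R1).
Zeroing V_s shorts the top of R1' to ground, so R_th = R1' ‖ R2 = 12.06 kΩ.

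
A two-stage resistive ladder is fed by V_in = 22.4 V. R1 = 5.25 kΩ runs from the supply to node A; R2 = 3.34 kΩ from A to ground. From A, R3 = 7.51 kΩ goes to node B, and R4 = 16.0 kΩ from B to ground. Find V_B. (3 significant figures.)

V_B ≈ 5.45 V

The second stage (R3 + R4 = 23.51 kΩ) loads node A in parallel with R2.
R2 ‖ (R3+R4) = 2.925 kΩ.
V_A = 22.4 × 2.925/(5.25 + 2.925) = 8.014 V.
Stage 2 is unloaded, so V_B = V_A · R4/(R3+R4) = 8.014 × 16.0/23.51 = 5.454 V.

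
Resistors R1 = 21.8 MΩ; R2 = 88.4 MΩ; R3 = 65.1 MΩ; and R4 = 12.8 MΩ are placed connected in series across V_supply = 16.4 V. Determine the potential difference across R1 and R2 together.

ΣR = 21.8 + 88.4 + 65.1 + 12.8 = 188.1 MΩ.
R_{R1..R2} = 21.8 + 88.4 = 110.2 MΩ.
Voltage divider: V = V_supply · (110.2 / 188.1) = 16.4 × 0.5859 = 9.608 V.

V ≈ 9.61 V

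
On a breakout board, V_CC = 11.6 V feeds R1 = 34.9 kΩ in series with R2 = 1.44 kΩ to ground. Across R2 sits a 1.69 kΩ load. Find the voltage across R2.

The load sits in parallel with R2, giving an effective lower resistance R2' = R2·R_L/(R2+R_L) = 0.7775 kΩ.
Then V_out = V_CC · R2'/(R1 + R2') = 11.6 × 0.7775/35.68 = 0.2528 V.

V_out ≈ 0.253 V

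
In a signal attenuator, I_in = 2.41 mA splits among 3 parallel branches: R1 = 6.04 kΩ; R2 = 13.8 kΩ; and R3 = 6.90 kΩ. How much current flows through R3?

Total conductance ΣG = 1/6.04 + 1/13.8 + 1/6.90 = 0.3830 (units of 1/kΩ).
R3 takes the fraction G_k/ΣG = 0.1449/0.3830 = 0.3784, so I = 2.41 × 0.3784 = 0.9121 mA.

I ≈ 0.912 mA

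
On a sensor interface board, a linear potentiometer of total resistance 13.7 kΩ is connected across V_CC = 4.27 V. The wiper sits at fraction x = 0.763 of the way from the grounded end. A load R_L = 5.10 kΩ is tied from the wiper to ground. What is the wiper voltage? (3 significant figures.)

Lower segment x·R_p = 10.45 kΩ; upper segment (1−x)·R_p = 3.247 kΩ.
(x·R_p) ‖ R_L = 3.428 kΩ.
Then V_out = V_CC · 3.428/(3.247 + 3.428) = 2.193 V.
(Unloaded: V_out = x·V_CC = 3.26 V.)

V_out ≈ 2.19 V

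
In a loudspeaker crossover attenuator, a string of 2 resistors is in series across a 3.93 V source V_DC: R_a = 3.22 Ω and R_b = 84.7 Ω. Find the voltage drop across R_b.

V ≈ 3.79 V

Series total: ΣR = 3.22 + 84.7 = 87.92 Ω.
By the voltage-divider rule, V = 3.93 × 84.70/87.92 = 3.786 V.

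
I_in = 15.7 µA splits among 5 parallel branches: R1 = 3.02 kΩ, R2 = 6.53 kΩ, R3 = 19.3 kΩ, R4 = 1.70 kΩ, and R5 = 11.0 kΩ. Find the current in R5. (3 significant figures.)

I ≈ 1.17 µA

ΣG = 1/3.02 + 1/6.53 + 1/19.3 + 1/1.70 + 1/11.0 = 1.215.
R5 takes the fraction G_k/ΣG = 0.09091/1.215 = 0.07481, so I = 15.7 × 0.07481 = 1.174 µA.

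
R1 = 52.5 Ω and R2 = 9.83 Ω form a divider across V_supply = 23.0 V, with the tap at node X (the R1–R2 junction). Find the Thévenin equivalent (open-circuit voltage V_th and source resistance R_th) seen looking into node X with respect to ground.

Open-circuit (no load on X): V_th = V_supply · R2/(R1 + R2) = 23.0 × 9.83/(52.50 + 9.83) = 3.627 V.
Zeroing V_supply shorts the top of R1 to ground, so R_th = R1 ‖ R2 = 8.280 Ω.

V_th ≈ 3.63 V, R_th ≈ 8.28 Ω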